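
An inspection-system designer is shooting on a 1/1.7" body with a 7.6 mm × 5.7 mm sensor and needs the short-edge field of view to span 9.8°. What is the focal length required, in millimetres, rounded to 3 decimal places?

From α = 2·arctan(h/2f) we get f = h / (2·tan(α/2)).
With h = 5.7 mm and α/2 = 4.9°, tan(α/2) ≈ 0.08573, so f ≈ 5.7 / 0.17146 ≈ 33.2438 mm.

33.244 mm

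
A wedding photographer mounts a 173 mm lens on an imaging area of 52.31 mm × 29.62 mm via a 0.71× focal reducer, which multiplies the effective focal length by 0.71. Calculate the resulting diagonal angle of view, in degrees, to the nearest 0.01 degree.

Effective focal length f = 173 × 0.71 = 122.83 mm.
Sensor diagonal = √(52.31² + 29.62²) = √3613.6805 ≈ 60.1139 mm.
α = 2·arctan(60.114 / (2 × 122.83)) = 2·arctan(0.24470) ≈ 27.5006°.

27.50°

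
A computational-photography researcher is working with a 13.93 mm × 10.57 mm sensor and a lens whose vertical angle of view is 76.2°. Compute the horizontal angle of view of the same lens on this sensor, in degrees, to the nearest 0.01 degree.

From the vertical AOV: f = 10.57 / (2·tan(38.1°)) = 10.57 / 1.56820 ≈ 6.7402 mm.
Horizontal AOV = 2·arctan(13.93 / (2 × 6.7402)) = 2·arctan(1.03335) ≈ 91.8793°.

91.88°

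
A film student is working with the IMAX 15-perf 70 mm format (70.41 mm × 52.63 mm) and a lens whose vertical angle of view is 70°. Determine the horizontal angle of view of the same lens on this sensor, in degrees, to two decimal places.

From the vertical AOV: f = 52.63 / (2·tan(35°)) = 52.63 / 1.40042 ≈ 37.5817 mm.
Horizontal AOV = 2·arctan(70.41 / (2 × 37.5817)) = 2·arctan(0.93676) ≈ 86.2596°.

86.26°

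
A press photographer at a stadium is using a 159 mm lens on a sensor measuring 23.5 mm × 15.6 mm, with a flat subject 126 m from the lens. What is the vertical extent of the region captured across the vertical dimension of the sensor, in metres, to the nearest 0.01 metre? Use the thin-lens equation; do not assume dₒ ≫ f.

12.35 m

dₒ: 126 m = 126000 mm.
Similar triangles through the lens centre give W/dₒ = h/dᵢ; with 1/f = 1/dₒ + 1/dᵢ this gives W = h·(dₒ − f)/f.
W = 15.6 mm × (126000 − 159) / 159 = 15.6 × 791.4528 ≈ 12346.664 mm = 12.3467 m.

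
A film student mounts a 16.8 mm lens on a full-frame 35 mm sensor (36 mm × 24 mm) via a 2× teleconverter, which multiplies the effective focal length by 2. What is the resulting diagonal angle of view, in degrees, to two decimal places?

Effective focal length f = 16.8 × 2 = 33.6 mm.
Sensor diagonal = √(36² + 24²) = √1872.0000 ≈ 43.2666 mm.
α = 2·arctan(43.267 / (2 × 33.6)) = 2·arctan(0.64385) ≈ 65.5508°.

65.55°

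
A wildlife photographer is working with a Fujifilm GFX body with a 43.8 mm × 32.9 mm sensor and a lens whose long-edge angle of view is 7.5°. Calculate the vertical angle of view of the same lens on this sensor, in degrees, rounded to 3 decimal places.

5.637°

From the long-edge AOV: f = 43.8 / (2·tan(3.75°)) = 43.8 / 0.13109 ≈ 334.1294 mm.
Vertical AOV = 2·arctan(32.9 / (2 × 334.1294)) = 2·arctan(0.04923) ≈ 5.6371°.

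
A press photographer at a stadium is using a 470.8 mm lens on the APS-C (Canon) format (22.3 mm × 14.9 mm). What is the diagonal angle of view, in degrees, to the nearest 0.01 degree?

Sensor diagonal = √(22.3² + 14.9²) = √719.3000 ≈ 26.8198 mm.
Angle of view α = 2·arctan(d/2f) with d = 26.8198 mm and f = 470.8 mm.
d/2f = 0.02848; arctan(0.02848) ≈ 1.6315°, so α ≈ 3.2631°.

3.26°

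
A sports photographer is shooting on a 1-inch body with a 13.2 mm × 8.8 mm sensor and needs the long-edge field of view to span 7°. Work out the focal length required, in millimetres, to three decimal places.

107.909 mm

From α = 2·arctan(w/2f) we get f = w / (2·tan(α/2)).
With w = 13.2 mm and α/2 = 3.5°, tan(α/2) ≈ 0.06116, so f ≈ 13.2 / 0.12233 ≈ 107.9090 mm.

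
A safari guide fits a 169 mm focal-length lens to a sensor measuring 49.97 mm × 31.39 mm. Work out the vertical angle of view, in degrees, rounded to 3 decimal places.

Angle of view α = 2·arctan(h/2f) with h = 31.39 mm and f = 169 mm.
h/2f = 0.09287; arctan(0.09287) ≈ 5.3058°, so α ≈ 10.6117°.

10.612°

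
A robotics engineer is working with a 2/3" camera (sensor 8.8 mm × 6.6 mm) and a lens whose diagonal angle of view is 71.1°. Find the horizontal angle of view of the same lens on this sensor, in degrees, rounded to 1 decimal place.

59.5°

Sensor diagonal = √(8.8² + 6.6²) = √121.0000 ≈ 11.0000 mm.
From the diagonal AOV: f = 11.0000 / (2·tan(35.55°)) = 11.0000 / 1.42922 ≈ 7.6965 mm.
Horizontal AOV = 2·arctan(8.8 / (2 × 7.6965)) = 2·arctan(0.57169) ≈ 59.5122°.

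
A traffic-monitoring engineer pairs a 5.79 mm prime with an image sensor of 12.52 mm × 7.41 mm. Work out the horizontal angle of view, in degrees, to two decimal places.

94.47°

Angle of view α = 2·arctan(w/2f) with w = 12.52 mm and f = 5.79 mm.
w/2f = 1.08117; arctan(1.08117) ≈ 47.2336°, so α ≈ 94.4673°.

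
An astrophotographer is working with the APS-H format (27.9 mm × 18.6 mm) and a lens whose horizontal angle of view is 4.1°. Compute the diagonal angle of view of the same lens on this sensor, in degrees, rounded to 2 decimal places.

4.93°

From the horizontal AOV: f = 27.9 / (2·tan(2.05°)) = 27.9 / 0.07159 ≈ 389.7244 mm.
Sensor diagonal = √(27.9² + 18.6²) = √1124.3700 ≈ 33.5316 mm.
Diagonal AOV = 2·arctan(33.5316 / (2 × 389.7244)) = 2·arctan(0.04302) ≈ 4.9267°.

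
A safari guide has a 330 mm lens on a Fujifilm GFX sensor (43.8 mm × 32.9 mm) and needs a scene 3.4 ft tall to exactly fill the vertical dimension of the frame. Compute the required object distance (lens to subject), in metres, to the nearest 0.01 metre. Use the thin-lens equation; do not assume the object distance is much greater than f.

10.72 m

W: 3.4 ft × 304.8 mm/ft = 1036.32 mm.
Magnification m = h/W = dᵢ/dₒ; combined with 1/f = 1/dₒ + 1/dᵢ this gives dₒ = f·(1 + W/h).
dₒ = 330 mm × (1 + 1036.32/32.9) = 330 × 32.4991 ≈ 10724.699 mm = 10.7247 m.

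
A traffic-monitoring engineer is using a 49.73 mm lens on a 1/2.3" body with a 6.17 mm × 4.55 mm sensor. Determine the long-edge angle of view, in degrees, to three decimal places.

7.100°

Angle of view α = 2·arctan(w/2f) with w = 6.17 mm and f = 49.73 mm.
w/2f = 0.06203; arctan(0.06203) ≈ 3.5498°, so α ≈ 7.0996°.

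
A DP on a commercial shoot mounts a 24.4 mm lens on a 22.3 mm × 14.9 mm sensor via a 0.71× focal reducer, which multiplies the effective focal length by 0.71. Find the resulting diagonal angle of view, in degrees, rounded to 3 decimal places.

Effective focal length f = 24.4 × 0.71 = 17.324 mm.
Sensor diagonal = √(22.3² + 14.9²) = √719.3000 ≈ 26.8198 mm.
α = 2·arctan(26.820 / (2 × 17.324)) = 2·arctan(0.77406) ≈ 75.4843°.

75.484°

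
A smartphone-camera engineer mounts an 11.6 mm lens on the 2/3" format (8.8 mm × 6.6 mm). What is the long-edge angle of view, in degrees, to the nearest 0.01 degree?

41.54°

Angle of view α = 2·arctan(w/2f) with w = 8.8 mm and f = 11.6 mm.
w/2f = 0.37931; arctan(0.37931) ≈ 20.7723°, so α ≈ 41.5445°.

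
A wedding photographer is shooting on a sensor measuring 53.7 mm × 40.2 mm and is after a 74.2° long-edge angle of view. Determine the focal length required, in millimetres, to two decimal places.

From α = 2·arctan(w/2f) we get f = w / (2·tan(α/2)).
With w = 53.7 mm and α/2 = 37.1°, tan(α/2) ≈ 0.75629, so f ≈ 53.7 / 1.51259 ≈ 35.5021 mm.

35.50 mm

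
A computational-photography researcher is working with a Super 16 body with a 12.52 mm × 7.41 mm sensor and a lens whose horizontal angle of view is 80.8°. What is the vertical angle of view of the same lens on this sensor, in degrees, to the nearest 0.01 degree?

53.47°

From the horizontal AOV: f = 12.52 / (2·tan(40.4°)) = 12.52 / 1.70213 ≈ 7.3555 mm.
Vertical AOV = 2·arctan(7.41 / (2 × 7.3555)) = 2·arctan(0.50371) ≈ 53.4694°.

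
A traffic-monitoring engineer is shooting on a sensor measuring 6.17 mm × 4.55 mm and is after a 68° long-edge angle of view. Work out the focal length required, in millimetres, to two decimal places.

4.57 mm

From α = 2·arctan(w/2f) we get f = w / (2·tan(α/2)).
With w = 6.17 mm and α/2 = 34°, tan(α/2) ≈ 0.67451, so f ≈ 6.17 / 1.34902 ≈ 4.5737 mm.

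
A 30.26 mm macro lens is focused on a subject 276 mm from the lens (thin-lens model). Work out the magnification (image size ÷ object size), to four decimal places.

Thin lens: 1/f = 1/dₒ + 1/dᵢ → 1/dᵢ = 1/30.26 − 1/276 = 0.0294237 mm⁻¹, so dᵢ ≈ 33.9862 mm.
Magnification m = dᵢ/dₒ = 33.9862/276 ≈ 0.12314.

0.1231×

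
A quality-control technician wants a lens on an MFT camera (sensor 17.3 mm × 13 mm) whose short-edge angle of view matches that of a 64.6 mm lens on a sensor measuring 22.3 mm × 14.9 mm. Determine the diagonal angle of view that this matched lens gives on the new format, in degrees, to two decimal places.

Equal short-edge AOV ⇒ f₂ = f₁ · 13/14.9 = 64.6 × 0.87248 ≈ 56.3624 mm.
Sensor diagonal = √(17.3² + 13²) = √468.2900 ≈ 21.6400 mm.
Diagonal AOV on the new format = 2·arctan(21.6400 / (2 × 56.3624)) = 2·arctan(0.19197) ≈ 21.7340°.

21.73°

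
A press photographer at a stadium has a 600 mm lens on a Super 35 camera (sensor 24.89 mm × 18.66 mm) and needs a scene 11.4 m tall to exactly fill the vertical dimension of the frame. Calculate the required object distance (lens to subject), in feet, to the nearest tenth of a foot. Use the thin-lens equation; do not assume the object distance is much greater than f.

1204.6 ft

W: 11.4 m = 11400 mm.
Magnification m = h/W = dᵢ/dₒ; combined with 1/f = 1/dₒ + 1/dᵢ this gives dₒ = f·(1 + W/h).
dₒ = 600 mm × (1 + 11400/18.66) = 600 × 611.9325 ≈ 367159.486 mm = 367159.486/304.8 ft = 1204.59 ft.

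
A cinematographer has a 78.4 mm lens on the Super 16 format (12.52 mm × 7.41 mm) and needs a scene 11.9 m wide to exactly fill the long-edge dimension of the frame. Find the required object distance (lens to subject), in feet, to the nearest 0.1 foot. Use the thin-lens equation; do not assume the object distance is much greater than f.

244.7 ft

W: 11.9 m = 11900 mm.
Magnification m = w/W = dᵢ/dₒ; combined with 1/f = 1/dₒ + 1/dᵢ this gives dₒ = f·(1 + W/w).
dₒ = 78.4 mm × (1 + 11900/12.52) = 78.4 × 951.4792 ≈ 74595.972 mm = 74595.972/304.8 ft = 244.737 ft.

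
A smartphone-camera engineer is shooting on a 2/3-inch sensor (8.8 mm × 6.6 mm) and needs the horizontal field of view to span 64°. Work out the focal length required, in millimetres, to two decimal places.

7.04 mm

From α = 2·arctan(w/2f) we get f = w / (2·tan(α/2)).
With w = 8.8 mm and α/2 = 32°, tan(α/2) ≈ 0.62487, so f ≈ 8.8 / 1.24974 ≈ 7.0415 mm.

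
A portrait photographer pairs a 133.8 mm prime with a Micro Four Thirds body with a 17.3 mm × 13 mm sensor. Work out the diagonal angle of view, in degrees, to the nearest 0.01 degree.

Sensor diagonal = √(17.3² + 13²) = √468.2900 ≈ 21.6400 mm.
Angle of view α = 2·arctan(d/2f) with d = 21.6400 mm and f = 133.8 mm.
d/2f = 0.08087; arctan(0.08087) ≈ 4.6233°, so α ≈ 9.2466°.

9.25°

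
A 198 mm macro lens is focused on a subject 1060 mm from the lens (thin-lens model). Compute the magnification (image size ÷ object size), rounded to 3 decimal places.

Thin lens: 1/f = 1/dₒ + 1/dᵢ → 1/dᵢ = 1/198 − 1/1060 = 0.0041071 mm⁻¹, so dᵢ ≈ 243.4803 mm.
Magnification m = dᵢ/dₒ = 243.4803/1060 ≈ 0.22970.

0.230×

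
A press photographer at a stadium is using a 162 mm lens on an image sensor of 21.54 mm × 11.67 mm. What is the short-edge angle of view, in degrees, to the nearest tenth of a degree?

Angle of view α = 2·arctan(h/2f) with h = 11.67 mm and f = 162 mm.
h/2f = 0.03602; arctan(0.03602) ≈ 2.0628°, so α ≈ 4.1256°.

4.1°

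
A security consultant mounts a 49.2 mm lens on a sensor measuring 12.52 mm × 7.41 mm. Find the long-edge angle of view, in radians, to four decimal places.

Angle of view α = 2·arctan(w/2f) with w = 12.52 mm and f = 49.2 mm.
w/2f = 0.12724; arctan(0.12724) ≈ 0.1266 rad, so α ≈ 0.2531 rad.

0.2531 rad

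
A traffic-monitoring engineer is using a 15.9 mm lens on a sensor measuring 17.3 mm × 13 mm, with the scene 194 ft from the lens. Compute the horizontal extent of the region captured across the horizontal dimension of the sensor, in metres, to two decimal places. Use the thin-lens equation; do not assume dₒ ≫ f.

64.32 m

dₒ: 194 ft × 304.8 mm/ft = 59131.20 mm.
Similar triangles through the lens centre give W/dₒ = w/dᵢ; with 1/f = 1/dₒ + 1/dᵢ this gives W = w·(dₒ − f)/f.
W = 17.3 mm × (59131.2 − 15.9) / 15.9 = 17.3 × 3717.9433 ≈ 64320.419 mm = 64.3204 m.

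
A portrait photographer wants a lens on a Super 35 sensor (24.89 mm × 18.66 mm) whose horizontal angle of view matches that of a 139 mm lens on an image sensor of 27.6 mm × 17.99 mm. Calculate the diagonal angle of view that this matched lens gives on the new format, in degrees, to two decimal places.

14.15°

Equal horizontal AOV ⇒ f₂ = f₁ · 24.89/27.6 = 139 × 0.90181 ≈ 125.3518 mm.
Sensor diagonal = √(24.89² + 18.66²) = √967.7077 ≈ 31.1080 mm.
Diagonal AOV on the new format = 2·arctan(31.1080 / (2 × 125.3518)) = 2·arctan(0.12408) ≈ 14.1465°.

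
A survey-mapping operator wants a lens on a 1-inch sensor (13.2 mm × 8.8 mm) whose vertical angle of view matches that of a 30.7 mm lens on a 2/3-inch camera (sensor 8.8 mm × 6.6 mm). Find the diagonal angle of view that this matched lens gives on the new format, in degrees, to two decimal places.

Equal vertical AOV ⇒ f₂ = f₁ · 8.8/6.6 = 30.7 × 1.33333 ≈ 40.9333 mm.
Sensor diagonal = √(13.2² + 8.8²) = √251.6800 ≈ 15.8644 mm.
Diagonal AOV on the new format = 2·arctan(15.8644 / (2 × 40.9333)) = 2·arctan(0.19378) ≈ 21.9341°.

21.93°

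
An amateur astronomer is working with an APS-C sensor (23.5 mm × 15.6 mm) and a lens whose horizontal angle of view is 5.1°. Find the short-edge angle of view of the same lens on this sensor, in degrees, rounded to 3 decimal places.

From the horizontal AOV: f = 23.5 / (2·tan(2.55°)) = 23.5 / 0.08907 ≈ 263.8356 mm.
Short-edge AOV = 2·arctan(15.6 / (2 × 263.8356)) = 2·arctan(0.02956) ≈ 3.3868°.

3.387°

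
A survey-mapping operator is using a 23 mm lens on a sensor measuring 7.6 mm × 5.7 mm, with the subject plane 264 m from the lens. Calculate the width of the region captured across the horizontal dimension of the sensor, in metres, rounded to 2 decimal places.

87.23 m

dₒ: 264 m = 264000 mm.
Similar triangles through the lens centre give W/dₒ = w/dᵢ; with 1/f = 1/dₒ + 1/dᵢ this gives W = w·(dₒ − f)/f.
W = 7.6 mm × (264000 − 23) / 23 = 7.6 × 11477.2609 ≈ 87227.183 mm = 87.2272 m.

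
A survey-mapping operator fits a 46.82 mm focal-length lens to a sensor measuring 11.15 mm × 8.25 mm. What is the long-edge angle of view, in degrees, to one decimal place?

13.6°

Angle of view α = 2·arctan(w/2f) with w = 11.15 mm and f = 46.82 mm.
w/2f = 0.11907; arctan(0.11907) ≈ 6.7904°, so α ≈ 13.5808°.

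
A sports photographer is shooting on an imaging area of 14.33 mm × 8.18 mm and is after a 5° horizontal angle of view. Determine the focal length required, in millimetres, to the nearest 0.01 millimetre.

164.11 mm

From α = 2·arctan(w/2f) we get f = w / (2·tan(α/2)).
With w = 14.33 mm and α/2 = 2.5°, tan(α/2) ≈ 0.04366, so f ≈ 14.33 / 0.08732 ≈ 164.1055 mm.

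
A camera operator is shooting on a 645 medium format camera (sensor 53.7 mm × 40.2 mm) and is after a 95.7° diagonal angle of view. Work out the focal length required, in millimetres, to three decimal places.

Sensor diagonal = √(53.7² + 40.2²) = √4499.7300 ≈ 67.0800 mm.
From α = 2·arctan(d/2f) we get f = d / (2·tan(α/2)).
With d = 67.0800 mm and α/2 = 47.85°, tan(α/2) ≈ 1.10478, so f ≈ 67.0800 / 2.20956 ≈ 30.3589 mm.

30.359 mm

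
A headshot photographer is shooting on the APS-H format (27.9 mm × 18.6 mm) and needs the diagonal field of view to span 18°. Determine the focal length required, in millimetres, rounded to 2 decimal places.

105.86 mm

Sensor diagonal = √(27.9² + 18.6²) = √1124.3700 ≈ 33.5316 mm.
From α = 2·arctan(d/2f) we get f = d / (2·tan(α/2)).
With d = 33.5316 mm and α/2 = 9°, tan(α/2) ≈ 0.15838, so f ≈ 33.5316 / 0.31677 ≈ 105.8552 mm.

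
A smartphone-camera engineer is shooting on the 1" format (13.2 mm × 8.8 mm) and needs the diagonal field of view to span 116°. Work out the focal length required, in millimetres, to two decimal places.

4.96 mm

Sensor diagonal = √(13.2² + 8.8²) = √251.6800 ≈ 15.8644 mm.
From α = 2·arctan(d/2f) we get f = d / (2·tan(α/2)).
With d = 15.8644 mm and α/2 = 58°, tan(α/2) ≈ 1.60033, so f ≈ 15.8644 / 3.20067 ≈ 4.9566 mm.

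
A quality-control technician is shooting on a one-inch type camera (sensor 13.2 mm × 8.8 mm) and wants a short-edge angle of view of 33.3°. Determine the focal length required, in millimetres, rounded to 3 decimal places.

14.713 mm

From α = 2·arctan(h/2f) we get f = h / (2·tan(α/2)).
With h = 8.8 mm and α/2 = 16.65°, tan(α/2) ≈ 0.29906, so f ≈ 8.8 / 0.59813 ≈ 14.7126 mm.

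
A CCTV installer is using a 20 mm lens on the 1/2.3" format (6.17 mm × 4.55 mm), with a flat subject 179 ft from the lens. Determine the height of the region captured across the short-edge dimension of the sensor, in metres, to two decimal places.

12.41 m

dₒ: 179 ft × 304.8 mm/ft = 54559.20 mm.
Similar triangles through the lens centre give W/dₒ = h/dᵢ; with 1/f = 1/dₒ + 1/dᵢ this gives W = h·(dₒ − f)/f.
W = 4.55 mm × (54559.2 − 20) / 20 = 4.55 × 2726.9599 ≈ 12407.668 mm = 12.4077 m.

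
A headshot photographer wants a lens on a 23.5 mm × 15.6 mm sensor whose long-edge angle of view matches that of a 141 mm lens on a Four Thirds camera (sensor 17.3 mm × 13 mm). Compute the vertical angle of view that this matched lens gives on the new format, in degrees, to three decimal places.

4.664°

Equal long-edge AOV ⇒ f₂ = f₁ · 23.5/17.3 = 141 × 1.35838 ≈ 191.5318 mm.
Vertical AOV on the new format = 2·arctan(15.6 / (2 × 191.5318)) = 2·arctan(0.04072) ≈ 4.6641°.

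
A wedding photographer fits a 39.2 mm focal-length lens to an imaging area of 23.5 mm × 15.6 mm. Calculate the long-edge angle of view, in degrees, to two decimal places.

Angle of view α = 2·arctan(w/2f) with w = 23.5 mm and f = 39.2 mm.
w/2f = 0.29974; arctan(0.29974) ≈ 16.6858°, so α ≈ 33.3717°.

33.37°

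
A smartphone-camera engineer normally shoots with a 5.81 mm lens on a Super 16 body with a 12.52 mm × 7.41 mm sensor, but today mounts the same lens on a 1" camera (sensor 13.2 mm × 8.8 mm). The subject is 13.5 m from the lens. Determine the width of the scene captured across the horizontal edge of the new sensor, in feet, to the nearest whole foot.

101 ft

The focal length stays 5.81 mm; the relevant sensor dimension is now w = 13.2 mm. Object distance dₒ = 13.5 m = 13500 mm.
Thin-lens field width W = w·(dₒ − f)/f = 13.2 × (13500 − 5.81)/5.81 ≈ 30658.056 mm = 30658.056/304.8 ft = 100.584 ft.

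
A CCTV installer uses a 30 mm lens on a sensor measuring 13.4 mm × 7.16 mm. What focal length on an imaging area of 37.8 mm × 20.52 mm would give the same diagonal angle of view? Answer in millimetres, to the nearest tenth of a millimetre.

Sensor diagonal = √(13.4² + 7.16²) = √230.8256 ≈ 15.1929 mm.
Sensor diagonal = √(37.8² + 20.52²) = √1849.9104 ≈ 43.0106 mm.
Equal angle of view means equal diagonal/f ratio, so f₂ = f₁ · (diagonal₂/diagonal₁) = 30 × 43.0106/15.1929.
f₂ = 30 × 2.83096 ≈ 84.929 mm.

84.9 mm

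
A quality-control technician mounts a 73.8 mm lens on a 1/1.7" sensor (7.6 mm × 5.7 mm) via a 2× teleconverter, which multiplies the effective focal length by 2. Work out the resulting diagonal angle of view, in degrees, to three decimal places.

3.686°

Effective focal length f = 73.8 × 2 = 147.6 mm.
Sensor diagonal = √(7.6² + 5.7²) = √90.2500 ≈ 9.5000 mm.
α = 2·arctan(9.500 / (2 × 147.6)) = 2·arctan(0.03218) ≈ 3.6865°.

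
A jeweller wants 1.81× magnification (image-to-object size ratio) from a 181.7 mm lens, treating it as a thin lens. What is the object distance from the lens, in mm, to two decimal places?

With m = dᵢ/dₒ and 1/f = 1/dₒ + 1/dᵢ, substituting dᵢ = m·dₒ gives 1/f = (1 + 1/m)/dₒ, hence dₒ = f·(1 + 1/m).
dₒ = 181.7 × (1 + 1/1.81) = 181.7 × 1.55249 ≈ 282.087 mm.

282.09 mm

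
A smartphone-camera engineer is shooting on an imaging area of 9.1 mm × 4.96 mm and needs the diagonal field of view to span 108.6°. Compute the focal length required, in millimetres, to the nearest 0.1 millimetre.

Sensor diagonal = √(9.1² + 4.96²) = √107.4116 ≈ 10.3640 mm.
From α = 2·arctan(d/2f) we get f = d / (2·tan(α/2)).
With d = 10.3640 mm and α/2 = 54.3°, tan(α/2) ≈ 1.39165, so f ≈ 10.3640 / 2.78329 ≈ 3.7236 mm.

3.7 mm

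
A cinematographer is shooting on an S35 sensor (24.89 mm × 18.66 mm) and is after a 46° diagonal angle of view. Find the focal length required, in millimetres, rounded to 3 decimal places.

Sensor diagonal = √(24.89² + 18.66²) = √967.7077 ≈ 31.1080 mm.
From α = 2·arctan(d/2f) we get f = d / (2·tan(α/2)).
With d = 31.1080 mm and α/2 = 23°, tan(α/2) ≈ 0.42447, so f ≈ 31.1080 / 0.84895 ≈ 36.6429 mm.

36.643 mm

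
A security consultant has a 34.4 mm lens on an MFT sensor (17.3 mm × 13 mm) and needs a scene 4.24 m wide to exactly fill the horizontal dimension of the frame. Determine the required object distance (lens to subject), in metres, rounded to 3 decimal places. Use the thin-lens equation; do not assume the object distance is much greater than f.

W: 4.24 m = 4240 mm.
Magnification m = w/W = dᵢ/dₒ; combined with 1/f = 1/dₒ + 1/dᵢ this gives dₒ = f·(1 + W/w).
dₒ = 34.4 mm × (1 + 4240/17.3) = 34.4 × 246.0867 ≈ 8465.383 mm = 8.46538 m.

8.465 m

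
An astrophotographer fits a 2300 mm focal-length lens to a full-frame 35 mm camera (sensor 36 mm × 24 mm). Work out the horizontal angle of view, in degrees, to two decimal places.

0.90°

Angle of view α = 2·arctan(w/2f) with w = 36 mm and f = 2300 mm.
w/2f = 0.00783; arctan(0.00783) ≈ 0.4484°, so α ≈ 0.8968°.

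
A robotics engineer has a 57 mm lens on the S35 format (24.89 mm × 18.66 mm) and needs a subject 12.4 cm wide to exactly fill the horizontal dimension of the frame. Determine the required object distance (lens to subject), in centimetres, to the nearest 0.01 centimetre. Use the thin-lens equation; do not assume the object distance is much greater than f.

W: 12.4 cm = 124 mm.
Magnification m = w/W = dᵢ/dₒ; combined with 1/f = 1/dₒ + 1/dᵢ this gives dₒ = f·(1 + W/w).
dₒ = 57 mm × (1 + 124/24.89) = 57 × 5.9819 ≈ 340.969 mm = 34.0969 cm.

34.10 cm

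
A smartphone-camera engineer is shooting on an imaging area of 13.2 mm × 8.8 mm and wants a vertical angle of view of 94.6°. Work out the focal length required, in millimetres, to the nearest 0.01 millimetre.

4.06 mm

From α = 2·arctan(h/2f) we get f = h / (2·tan(α/2)).
With h = 8.8 mm and α/2 = 47.3°, tan(α/2) ≈ 1.08369, so f ≈ 8.8 / 2.16738 ≈ 4.0602 mm.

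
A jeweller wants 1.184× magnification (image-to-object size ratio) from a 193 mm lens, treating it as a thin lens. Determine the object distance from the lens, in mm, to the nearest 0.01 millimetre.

356.01 mm

With m = dᵢ/dₒ and 1/f = 1/dₒ + 1/dᵢ, substituting dᵢ = m·dₒ gives 1/f = (1 + 1/m)/dₒ, hence dₒ = f·(1 + 1/m).
dₒ = 193 × (1 + 1/1.184) = 193 × 1.84459 ≈ 356.007 mm.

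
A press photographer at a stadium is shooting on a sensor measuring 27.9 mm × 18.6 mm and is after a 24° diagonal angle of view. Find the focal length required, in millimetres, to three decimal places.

Sensor diagonal = √(27.9² + 18.6²) = √1124.3700 ≈ 33.5316 mm.
From α = 2·arctan(d/2f) we get f = d / (2·tan(α/2)).
With d = 33.5316 mm and α/2 = 12°, tan(α/2) ≈ 0.21256, so f ≈ 33.5316 / 0.42511 ≈ 78.8770 mm.

78.877 mm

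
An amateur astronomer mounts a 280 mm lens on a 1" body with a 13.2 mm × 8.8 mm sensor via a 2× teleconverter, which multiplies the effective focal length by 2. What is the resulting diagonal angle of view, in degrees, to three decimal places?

1.623°

Effective focal length f = 280 × 2 = 560 mm.
Sensor diagonal = √(13.2² + 8.8²) = √251.6800 ≈ 15.8644 mm.
α = 2·arctan(15.864 / (2 × 560)) = 2·arctan(0.01416) ≈ 1.6230°.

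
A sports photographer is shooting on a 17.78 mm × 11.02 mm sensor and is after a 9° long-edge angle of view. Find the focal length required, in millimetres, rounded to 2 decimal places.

112.96 mm

From α = 2·arctan(w/2f) we get f = w / (2·tan(α/2)).
With w = 17.78 mm and α/2 = 4.5°, tan(α/2) ≈ 0.07870, so f ≈ 17.78 / 0.15740 ≈ 112.9582 mm.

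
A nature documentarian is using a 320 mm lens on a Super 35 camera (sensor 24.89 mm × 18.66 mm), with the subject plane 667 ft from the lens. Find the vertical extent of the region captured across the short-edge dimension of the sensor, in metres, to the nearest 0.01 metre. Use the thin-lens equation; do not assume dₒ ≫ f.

dₒ: 667 ft × 304.8 mm/ft = 203301.59 mm.
Similar triangles through the lens centre give W/dₒ = h/dᵢ; with 1/f = 1/dₒ + 1/dᵢ this gives W = h·(dₒ − f)/f.
W = 18.66 mm × (203302 − 320) / 320 = 18.66 × 634.3175 ≈ 11836.364 mm = 11.8364 m.

11.84 m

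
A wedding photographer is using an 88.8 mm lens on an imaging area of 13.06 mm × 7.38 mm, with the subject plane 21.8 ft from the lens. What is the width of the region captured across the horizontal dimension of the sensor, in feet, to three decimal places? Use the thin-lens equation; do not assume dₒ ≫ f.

dₒ: 21.8 ft × 304.8 mm/ft = 6644.64 mm.
Similar triangles through the lens centre give W/dₒ = w/dᵢ; with 1/f = 1/dₒ + 1/dᵢ this gives W = w·(dₒ − f)/f.
W = 13.06 mm × (6644.64 − 88.8) / 88.8 = 13.06 × 73.8270 ≈ 964.181 mm = 964.181/304.8 ft = 3.16332 ft.

3.163 ft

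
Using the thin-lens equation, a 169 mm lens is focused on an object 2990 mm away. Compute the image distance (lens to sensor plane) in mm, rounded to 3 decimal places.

1/dᵢ = 1/f − 1/dₒ = 1/169 − 1/2990 = 0.0055827 mm⁻¹.
dᵢ = 1/0.0055827 ≈ 179.1244 mm.

179.124 mm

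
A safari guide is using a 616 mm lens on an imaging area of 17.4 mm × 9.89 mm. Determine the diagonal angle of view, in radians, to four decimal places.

Sensor diagonal = √(17.4² + 9.89²) = √400.5721 ≈ 20.0143 mm.
Angle of view α = 2·arctan(d/2f) with d = 20.0143 mm and f = 616 mm.
d/2f = 0.01625; arctan(0.01625) ≈ 0.0162 rad, so α ≈ 0.0325 rad.

0.0325 rad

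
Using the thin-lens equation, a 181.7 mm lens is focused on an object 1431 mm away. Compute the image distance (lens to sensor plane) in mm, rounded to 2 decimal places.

208.13 mm

1/dᵢ = 1/f − 1/dₒ = 1/181.7 − 1/1431 = 0.0048048 mm⁻¹.
dᵢ = 1/0.0048048 ≈ 208.1267 mm.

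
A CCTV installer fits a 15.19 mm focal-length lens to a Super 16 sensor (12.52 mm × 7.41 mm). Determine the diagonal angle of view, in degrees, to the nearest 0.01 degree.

Sensor diagonal = √(12.52² + 7.41²) = √211.6585 ≈ 14.5485 mm.
Angle of view α = 2·arctan(d/2f) with d = 14.5485 mm and f = 15.19 mm.
d/2f = 0.47888; arctan(0.47888) ≈ 25.5890°, so α ≈ 51.1780°.

51.18°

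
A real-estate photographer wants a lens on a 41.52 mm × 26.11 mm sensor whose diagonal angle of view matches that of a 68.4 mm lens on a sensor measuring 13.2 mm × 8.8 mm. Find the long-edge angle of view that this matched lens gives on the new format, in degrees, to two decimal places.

Sensor diagonal = √(13.2² + 8.8²) = √251.6800 ≈ 15.8644 mm.
Sensor diagonal = √(41.52² + 26.11²) = √2405.6425 ≈ 49.0473 mm.
Equal diagonal AOV ⇒ f₂ = f₁ · 49.0473/15.8644 = 68.4 × 3.09166 ≈ 211.4693 mm.
Long-edge AOV on the new format = 2·arctan(41.52 / (2 × 211.4693)) = 2·arctan(0.09817) ≈ 11.2136°.

11.21°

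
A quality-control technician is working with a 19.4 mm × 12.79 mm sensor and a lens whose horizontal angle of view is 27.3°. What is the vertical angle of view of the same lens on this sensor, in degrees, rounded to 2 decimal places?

From the horizontal AOV: f = 19.4 / (2·tan(13.65°)) = 19.4 / 0.48570 ≈ 39.9425 mm.
Vertical AOV = 2·arctan(12.79 / (2 × 39.9425)) = 2·arctan(0.16011) ≈ 18.1923°.

18.19°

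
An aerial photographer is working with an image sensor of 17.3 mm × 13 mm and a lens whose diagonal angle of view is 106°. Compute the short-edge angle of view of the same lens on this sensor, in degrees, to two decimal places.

77.12°

Sensor diagonal = √(17.3² + 13²) = √468.2900 ≈ 21.6400 mm.
From the diagonal AOV: f = 21.6400 / (2·tan(53°)) = 21.6400 / 2.65409 ≈ 8.1535 mm.
Short-edge AOV = 2·arctan(13 / (2 × 8.1535)) = 2·arctan(0.79721) ≈ 77.1242°.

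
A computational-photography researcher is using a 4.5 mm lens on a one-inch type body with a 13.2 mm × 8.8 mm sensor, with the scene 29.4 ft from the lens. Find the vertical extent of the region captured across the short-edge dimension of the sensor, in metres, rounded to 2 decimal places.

17.52 m

dₒ: 29.4 ft × 304.8 mm/ft = 8961.12 mm.
Similar triangles through the lens centre give W/dₒ = h/dᵢ; with 1/f = 1/dₒ + 1/dᵢ this gives W = h·(dₒ − f)/f.
W = 8.8 mm × (8961.12 − 4.5) / 4.5 = 8.8 × 1990.3599 ≈ 17515.167 mm = 17.5152 m.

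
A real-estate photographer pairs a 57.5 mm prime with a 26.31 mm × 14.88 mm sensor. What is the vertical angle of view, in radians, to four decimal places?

Angle of view α = 2·arctan(h/2f) with h = 14.88 mm and f = 57.5 mm.
h/2f = 0.12939; arctan(0.12939) ≈ 0.1287 rad, so α ≈ 0.2574 rad.

0.2574 rad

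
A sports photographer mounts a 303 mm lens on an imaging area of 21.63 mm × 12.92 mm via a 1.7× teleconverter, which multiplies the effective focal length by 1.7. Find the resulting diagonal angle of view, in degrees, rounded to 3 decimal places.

2.802°

Effective focal length f = 303 × 1.7 = 515.1 mm.
Sensor diagonal = √(21.63² + 12.92²) = √634.7833 ≈ 25.1949 mm.
α = 2·arctan(25.195 / (2 × 515.1)) = 2·arctan(0.02446) ≈ 2.8019°.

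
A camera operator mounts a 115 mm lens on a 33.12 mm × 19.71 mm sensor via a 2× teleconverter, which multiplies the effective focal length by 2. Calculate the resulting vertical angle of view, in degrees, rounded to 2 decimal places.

4.91°

Effective focal length f = 115 × 2 = 230 mm.
α = 2·arctan(19.71 / (2 × 230)) = 2·arctan(0.04285) ≈ 4.9070°.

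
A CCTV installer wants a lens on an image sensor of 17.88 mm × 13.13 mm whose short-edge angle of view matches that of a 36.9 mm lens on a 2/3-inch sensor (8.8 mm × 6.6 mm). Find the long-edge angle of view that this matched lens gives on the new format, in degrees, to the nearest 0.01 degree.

Equal short-edge AOV ⇒ f₂ = f₁ · 13.13/6.6 = 36.9 × 1.98939 ≈ 73.4086 mm.
Long-edge AOV on the new format = 2·arctan(17.88 / (2 × 73.4086)) = 2·arctan(0.12178) ≈ 13.8870°.

13.89°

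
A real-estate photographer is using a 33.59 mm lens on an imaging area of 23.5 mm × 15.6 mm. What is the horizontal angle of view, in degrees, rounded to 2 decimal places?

38.56°

Angle of view α = 2·arctan(w/2f) with w = 23.5 mm and f = 33.59 mm.
w/2f = 0.34981; arctan(0.34981) ≈ 19.2802°, so α ≈ 38.5603°.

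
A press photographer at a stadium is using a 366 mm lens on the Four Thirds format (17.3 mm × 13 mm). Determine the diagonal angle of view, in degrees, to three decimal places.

Sensor diagonal = √(17.3² + 13²) = √468.2900 ≈ 21.6400 mm.
Angle of view α = 2·arctan(d/2f) with d = 21.6400 mm and f = 366 mm.
d/2f = 0.02956; arctan(0.02956) ≈ 1.6933°, so α ≈ 3.3867°.

3.387°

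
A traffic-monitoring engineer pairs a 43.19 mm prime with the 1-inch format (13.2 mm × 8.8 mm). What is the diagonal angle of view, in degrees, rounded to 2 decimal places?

Sensor diagonal = √(13.2² + 8.8²) = √251.6800 ≈ 15.8644 mm.
Angle of view α = 2·arctan(d/2f) with d = 15.8644 mm and f = 43.19 mm.
d/2f = 0.18366; arctan(0.18366) ≈ 10.4069°, so α ≈ 20.8138°.

20.81°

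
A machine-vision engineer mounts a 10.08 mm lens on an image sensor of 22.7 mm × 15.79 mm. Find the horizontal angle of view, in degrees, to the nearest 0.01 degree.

Angle of view α = 2·arctan(w/2f) with w = 22.7 mm and f = 10.08 mm.
w/2f = 1.12599; arctan(1.12599) ≈ 48.3915°, so α ≈ 96.7831°.

96.78°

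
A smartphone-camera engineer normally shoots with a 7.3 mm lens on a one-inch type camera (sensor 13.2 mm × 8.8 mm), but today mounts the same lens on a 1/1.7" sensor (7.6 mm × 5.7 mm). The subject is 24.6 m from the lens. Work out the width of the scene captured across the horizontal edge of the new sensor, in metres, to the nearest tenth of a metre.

The focal length stays 7.3 mm; the relevant sensor dimension is now w = 7.6 mm. Object distance dₒ = 24.6 m = 24600 mm.
Thin-lens field width W = w·(dₒ − f)/f = 7.6 × (24600 − 7.3)/7.3 ≈ 25603.359 mm = 25.6034 m.

25.6 m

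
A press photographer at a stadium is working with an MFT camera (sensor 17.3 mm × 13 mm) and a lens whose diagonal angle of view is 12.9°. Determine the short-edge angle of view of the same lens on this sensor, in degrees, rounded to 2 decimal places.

7.77°

Sensor diagonal = √(17.3² + 13²) = √468.2900 ≈ 21.6400 mm.
From the diagonal AOV: f = 21.6400 / (2·tan(6.45°)) = 21.6400 / 0.22610 ≈ 95.7085 mm.
Short-edge AOV = 2·arctan(13 / (2 × 95.7085)) = 2·arctan(0.06791) ≈ 7.7705°.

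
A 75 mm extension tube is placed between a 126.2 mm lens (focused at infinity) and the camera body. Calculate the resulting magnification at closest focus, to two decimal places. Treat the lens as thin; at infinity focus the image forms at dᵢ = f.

0.59×

The tube moves the image plane from f to f + e, so dᵢ = 126.2 + 75 = 201.2 mm. Focus is achieved when 1/f = 1/dₒ + 1/dᵢ, giving dₒ = 1/(1/f − 1/(f+e)).
Magnification m = dᵢ/dₒ = (f+e)·(1/f − 1/(f+e)) = e/f = 75/126.2 ≈ 0.5943.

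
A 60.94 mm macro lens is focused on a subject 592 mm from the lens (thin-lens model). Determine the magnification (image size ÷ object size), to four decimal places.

Thin lens: 1/f = 1/dₒ + 1/dᵢ → 1/dᵢ = 1/60.94 − 1/592 = 0.0147204 mm⁻¹, so dᵢ ≈ 67.9330 mm.
Magnification m = dᵢ/dₒ = 67.9330/592 ≈ 0.11475.

0.1148×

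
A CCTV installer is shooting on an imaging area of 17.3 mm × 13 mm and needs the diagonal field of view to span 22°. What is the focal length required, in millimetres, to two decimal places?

Sensor diagonal = √(17.3² + 13²) = √468.2900 ≈ 21.6400 mm.
From α = 2·arctan(d/2f) we get f = d / (2·tan(α/2)).
With d = 21.6400 mm and α/2 = 11°, tan(α/2) ≈ 0.19438, so f ≈ 21.6400 / 0.38876 ≈ 55.6641 mm.

55.66 mm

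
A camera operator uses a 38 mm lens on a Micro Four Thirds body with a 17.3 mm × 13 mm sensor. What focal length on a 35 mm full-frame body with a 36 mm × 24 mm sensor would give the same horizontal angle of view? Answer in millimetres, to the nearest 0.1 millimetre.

Equal angle of view means equal width/f ratio, so f₂ = f₁ · (width₂/width₁) = 38 × 36/17.3.
f₂ = 38 × 2.08092 ≈ 79.075 mm.

79.1 mm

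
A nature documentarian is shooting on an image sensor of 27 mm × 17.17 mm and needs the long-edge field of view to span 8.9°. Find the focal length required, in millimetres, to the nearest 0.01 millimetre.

173.47 mm

From α = 2·arctan(w/2f) we get f = w / (2·tan(α/2)).
With w = 27 mm and α/2 = 4.45°, tan(α/2) ≈ 0.07782, so f ≈ 27 / 0.15565 ≈ 173.4690 mm.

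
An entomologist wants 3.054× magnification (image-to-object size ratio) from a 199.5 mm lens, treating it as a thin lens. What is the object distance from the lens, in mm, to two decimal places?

With m = dᵢ/dₒ and 1/f = 1/dₒ + 1/dᵢ, substituting dᵢ = m·dₒ gives 1/f = (1 + 1/m)/dₒ, hence dₒ = f·(1 + 1/m).
dₒ = 199.5 × (1 + 1/3.054) = 199.5 × 1.32744 ≈ 264.824 mm.

264.82 mm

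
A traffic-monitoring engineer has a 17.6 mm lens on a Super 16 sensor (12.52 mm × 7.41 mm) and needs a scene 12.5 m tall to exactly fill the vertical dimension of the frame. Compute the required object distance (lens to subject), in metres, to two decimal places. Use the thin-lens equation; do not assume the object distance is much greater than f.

W: 12.5 m = 12500 mm.
Magnification m = h/W = dᵢ/dₒ; combined with 1/f = 1/dₒ + 1/dᵢ this gives dₒ = f·(1 + W/h).
dₒ = 17.6 mm × (1 + 12500/7.41) = 17.6 × 1687.9096 ≈ 29707.209 mm = 29.7072 m.

29.71 m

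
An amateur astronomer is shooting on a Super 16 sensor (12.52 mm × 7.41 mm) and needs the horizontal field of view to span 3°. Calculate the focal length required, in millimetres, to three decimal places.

From α = 2·arctan(w/2f) we get f = w / (2·tan(α/2)).
With w = 12.52 mm and α/2 = 1.5°, tan(α/2) ≈ 0.02619, so f ≈ 12.52 / 0.05237 ≈ 239.0598 mm.

239.060 mm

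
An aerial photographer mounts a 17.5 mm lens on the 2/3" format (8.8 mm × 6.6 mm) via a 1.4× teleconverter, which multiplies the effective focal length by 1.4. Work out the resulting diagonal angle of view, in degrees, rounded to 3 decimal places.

Effective focal length f = 17.5 × 1.4 = 24.5 mm.
Sensor diagonal = √(8.8² + 6.6²) = √121.0000 ≈ 11.0000 mm.
α = 2·arctan(11.000 / (2 × 24.5)) = 2·arctan(0.22449) ≈ 25.3051°.

25.305°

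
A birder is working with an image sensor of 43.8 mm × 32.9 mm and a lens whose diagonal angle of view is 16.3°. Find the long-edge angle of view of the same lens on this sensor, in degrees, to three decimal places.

13.065°

Sensor diagonal = √(43.8² + 32.9²) = √3000.8500 ≈ 54.7800 mm.
From the diagonal AOV: f = 54.7800 / (2·tan(8.15°)) = 54.7800 / 0.28642 ≈ 191.2556 mm.
Long-edge AOV = 2·arctan(43.8 / (2 × 191.2556)) = 2·arctan(0.11451) ≈ 13.0646°.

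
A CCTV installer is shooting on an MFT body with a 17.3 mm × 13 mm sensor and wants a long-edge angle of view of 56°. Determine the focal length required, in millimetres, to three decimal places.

16.268 mm

From α = 2·arctan(w/2f) we get f = w / (2·tan(α/2)).
With w = 17.3 mm and α/2 = 28°, tan(α/2) ≈ 0.53171, so f ≈ 17.3 / 1.06342 ≈ 16.2683 mm.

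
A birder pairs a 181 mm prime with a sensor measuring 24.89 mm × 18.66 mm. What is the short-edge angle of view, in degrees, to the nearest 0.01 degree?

Angle of view α = 2·arctan(h/2f) with h = 18.66 mm and f = 181 mm.
h/2f = 0.05155; arctan(0.05155) ≈ 2.9508°, so α ≈ 5.9016°.

5.90°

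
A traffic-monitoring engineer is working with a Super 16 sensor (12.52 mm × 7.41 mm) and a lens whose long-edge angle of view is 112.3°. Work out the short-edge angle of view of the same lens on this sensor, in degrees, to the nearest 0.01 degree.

82.85°

From the long-edge AOV: f = 12.52 / (2·tan(56.15°)) = 12.52 / 2.98193 ≈ 4.1986 mm.
Short-edge AOV = 2·arctan(7.41 / (2 × 4.1986)) = 2·arctan(0.88243) ≈ 82.8525°.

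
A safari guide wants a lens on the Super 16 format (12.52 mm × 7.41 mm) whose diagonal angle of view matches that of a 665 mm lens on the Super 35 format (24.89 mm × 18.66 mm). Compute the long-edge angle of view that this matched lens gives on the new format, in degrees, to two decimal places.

Sensor diagonal = √(24.89² + 18.66²) = √967.7077 ≈ 31.1080 mm.
Sensor diagonal = √(12.52² + 7.41²) = √211.6585 ≈ 14.5485 mm.
Equal diagonal AOV ⇒ f₂ = f₁ · 14.5485/31.1080 = 665 × 0.46768 ≈ 311.0050 mm.
Long-edge AOV on the new format = 2·arctan(12.52 / (2 × 311.0050)) = 2·arctan(0.02013) ≈ 2.3062°.

2.31°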